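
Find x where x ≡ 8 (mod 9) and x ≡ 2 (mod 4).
26

Using Chinese Remainder Theorem:
M = 9 × 4 = 36
M1 = 4, M2 = 9
y1 = 4^(-1) mod 9 = 7
y2 = 9^(-1) mod 4 = 1
x = (8×4×7 + 2×9×1) mod 36 = 26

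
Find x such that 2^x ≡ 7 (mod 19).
6

Baby-step giant-step with step n = ⌈√19⌉ = 5.
Baby steps 2^j mod 19 (j:value) for j=0..4: 0:1, 1:2, 2:4, 3:8, 4:16.
Giant-step multiplier: 2^(-5) ≡ 2^(18-5) = 2^13 ≡ 3 (mod 19).
Giant steps γ_i = 7·3^i mod 19: γ_0=7, γ_1=2 (in table at j=1).
x = i·n + j = 1·5 + 1 = 6.
Check: 2^6 ≡ 7 (mod 19).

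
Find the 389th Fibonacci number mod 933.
155

Matrix identity: Q^n = [[F_(n+1), F_n], [F_n, F_(n-1)]] with Q = [[1,1],[1,0]].
n = 389 = 110000101₂. Square-and-multiply, entries mod 933:
Q^1 = [[1,1],[1,0]]
Q^3 = (Q^1)²·Q = [[3,2],[2,1]]
Q^6 = (Q^3)² = [[13,8],[8,5]]
Q^12 = (Q^6)² = [[233,144],[144,89]]
Q^24 = (Q^12)² = [[385,651],[651,667]]
Q^48 = (Q^24)² = [[97,30],[30,67]]
Q^97 = (Q^48)²·Q = [[301,46],[46,255]]
Q^194 = (Q^97)² = [[350,385],[385,898]]
Q^389 = (Q^194)²·Q = [[140,155],[155,918]]
F_389 mod 933 = Q^389[0][1] = 155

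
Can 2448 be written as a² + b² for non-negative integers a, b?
12² + 48² (a=12, b=48)

Factorization: 2448 = 2^4 × 3^2 × 17
By Fermat: n is sum of two squares iff every prime p ≡ 3 (mod 4) appears to even power.
All primes ≡ 3 (mod 4) appear to even power.
Search a = 0, 1, 2, … for 2448 - a² a perfect square: first hit at a = 12: 2448 - 144 = 2304 = 48².
2448 = 12² + 48² = 144 + 2304 ✓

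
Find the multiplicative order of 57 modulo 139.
23

139 is prime, so ord(57) divides φ(139) = 138.
Divisors of 138: 1, 2, 3, 6, 23, 46, 69, 138.
Repeated squaring: 57^1 ≡ 57, 57^2 ≡ 52, 57^4 ≡ 63, 57^8 ≡ 77, 57^16 ≡ 91, 57^32 ≡ 80, 57^64 ≡ 6, 57^128 ≡ 36 (mod 139).
Test 57^d mod 139 for each divisor d in increasing order:
57^1 ≡ 57
57^2 ≡ 52
57^3 = 57^2·57^1 ≡ 45
57^6 = 57^4·57^2 ≡ 79
57^23 = 57^16·57^4·57^2·57^1 ≡ 1  ← first divisor giving 1
The order is 23.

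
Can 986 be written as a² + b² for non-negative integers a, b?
5² + 31² (a=5, b=31)

Factorization: 986 = 2 × 17 × 29
By Fermat: n is sum of two squares iff every prime p ≡ 3 (mod 4) appears to even power.
All primes ≡ 3 (mod 4) appear to even power.
Search a = 0, 1, 2, … for 986 - a² a perfect square: first hit at a = 5: 986 - 25 = 961 = 31².
986 = 5² + 31² = 25 + 961 ✓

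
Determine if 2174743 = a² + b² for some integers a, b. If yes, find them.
Not possible

Factorization: 2174743 = 31^3 × 73
By Fermat: n is sum of two squares iff every prime p ≡ 3 (mod 4) appears to even power.
Prime(s) ≡ 3 (mod 4) with odd exponent: [(31, 3)]
Therefore 2174743 cannot be expressed as a² + b².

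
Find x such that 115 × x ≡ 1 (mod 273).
19

gcd(115, 273) = 1, so the inverse exists.
Extended Euclidean algorithm on (273, 115):
273 = 2 × 115 + 43  ⟹  43 = (1)·273 + (-2)·115
115 = 2 × 43 + 29  ⟹  29 = (-2)·273 + (5)·115
43 = 1 × 29 + 14  ⟹  14 = (3)·273 + (-7)·115
29 = 2 × 14 + 1  ⟹  1 = (-8)·273 + (19)·115
So (19)·115 ≡ 1 (mod 273), i.e. 115^(-1) ≡ 19 (mod 273).
Check: 115 × 19 = 2185 ≡ 1 (mod 273)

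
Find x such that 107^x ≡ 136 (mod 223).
66

Baby-step giant-step with step n = ⌈√223⌉ = 15.
Baby steps 107^j mod 223 (j:value) for j=0..14: 0:1, 1:107, 2:76, 3:104, 4:201, 5:99, 6:112, 7:165, 8:38, 9:52, 10:212, 11:161, 12:56, 13:194, 14:19.
Giant-step multiplier: 107^(-15) ≡ 107^(222-15) = 107^207 ≡ 163 (mod 223).
Giant steps γ_i = 136·163^i mod 223: γ_0=136, γ_1=91, γ_2=115, γ_3=13, γ_4=112 (in table at j=6).
x = i·n + j = 4·15 + 6 = 66.
Check: 107^66 ≡ 136 (mod 223).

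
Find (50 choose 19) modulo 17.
2

Using Lucas' theorem:
Write n=50 and k=19 in base 17:
n in base 17: [2, 16]
k in base 17: [1, 2]
C(50,19) mod 17 = ∏ C(n_i, k_i) mod 17
Digit binomials (mod 17): C(2,1) = 2; C(16,2) = 120 ≡ 1
Product: 2 × 1 = 2 ≡ 2 (mod 17)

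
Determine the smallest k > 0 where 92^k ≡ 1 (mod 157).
52

157 is prime, so ord(92) divides φ(157) = 156.
Divisors of 156: 1, 2, 3, 4, 6, 12, 13, 26, 39, 52, 78, 156.
Repeated squaring: 92^1 ≡ 92, 92^2 ≡ 143, 92^4 ≡ 39, 92^8 ≡ 108, 92^16 ≡ 46, 92^32 ≡ 75, 92^64 ≡ 130, 92^128 ≡ 101 (mod 157).
Test 92^d mod 157 for each divisor d in increasing order:
92^1 ≡ 92
92^2 ≡ 143
92^3 = 92^2·92^1 ≡ 125
92^4 ≡ 39
92^6 = 92^4·92^2 ≡ 82
92^12 = 92^8·92^4 ≡ 130
92^13 = 92^8·92^4·92^1 ≡ 28
92^26 = 92^16·92^8·92^2 ≡ 156
92^39 = 92^32·92^4·92^2·92^1 ≡ 129
92^52 = 92^32·92^16·92^4 ≡ 1  ← first divisor giving 1
The order is 52.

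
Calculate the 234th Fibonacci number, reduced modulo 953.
557

Matrix identity: Q^n = [[F_(n+1), F_n], [F_n, F_(n-1)]] with Q = [[1,1],[1,0]].
n = 234 = 11101010₂. Square-and-multiply, entries mod 953:
Q^1 = [[1,1],[1,0]]
Q^3 = (Q^1)²·Q = [[3,2],[2,1]]
Q^7 = (Q^3)²·Q = [[21,13],[13,8]]
Q^14 = (Q^7)² = [[610,377],[377,233]]
Q^29 = (Q^14)²·Q = [[71,562],[562,462]]
Q^58 = (Q^29)² = [[677,304],[304,373]]
Q^117 = (Q^58)²·Q = [[809,864],[864,898]]
Q^234 = (Q^117)² = [[67,557],[557,463]]
F_234 mod 953 = Q^234[0][1] = 557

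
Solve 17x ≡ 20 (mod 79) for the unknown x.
x ≡ 43 (mod 79)

gcd(17, 79) = 1, which divides 20, so solutions exist.
Find 17^(-1) mod 79 by the extended Euclidean algorithm:
79 = 4 × 17 + 11  ⟹  11 = (1)·79 + (-4)·17
17 = 1 × 11 + 6  ⟹  6 = (-1)·79 + (5)·17
11 = 1 × 6 + 5  ⟹  5 = (2)·79 + (-9)·17
6 = 1 × 5 + 1  ⟹  1 = (-3)·79 + (14)·17
So (14)·17 ≡ 1 (mod 79), i.e. 17^(-1) ≡ 14 (mod 79).
x ≡ 14 × 20 = 280 ≡ 43 (mod 79).
Check: 17 × 43 = 731 ≡ 20 (mod 79).
Unique solution: x ≡ 43 (mod 79)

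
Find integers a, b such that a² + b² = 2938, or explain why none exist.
27² + 47² (a=27, b=47)

Factorization: 2938 = 2 × 13 × 113
By Fermat: n is sum of two squares iff every prime p ≡ 3 (mod 4) appears to even power.
All primes ≡ 3 (mod 4) appear to even power.
Search a = 0, 1, 2, … for 2938 - a² a perfect square: first hit at a = 27: 2938 - 729 = 2209 = 47².
2938 = 27² + 47² = 729 + 2209 ✓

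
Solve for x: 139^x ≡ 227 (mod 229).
159

Baby-step giant-step with step n = ⌈√229⌉ = 16.
Baby steps 139^j mod 229 (j:value) for j=0..15: 0:1, 1:139, 2:85, 3:136, 4:126, 5:110, 6:176, 7:190, 8:75, 9:120, 10:192, 11:124, 12:61, 13:6, 14:147, 15:52.
Giant-step multiplier: 139^(-16) ≡ 139^(228-16) = 139^212 ≡ 158 (mod 229).
Giant steps γ_i = 227·158^i mod 229: γ_0=227, γ_1=142, γ_2=223, γ_3=197, γ_4=211, γ_5=133, γ_6=175, γ_7=170, γ_8=67, γ_9=52 (in table at j=15).
x = i·n + j = 9·16 + 15 = 159.
Check: 139^159 ≡ 227 (mod 229).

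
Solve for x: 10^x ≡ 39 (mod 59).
55

Baby-step giant-step with step n = ⌈√59⌉ = 8.
Baby steps 10^j mod 59 (j:value) for j=0..7: 0:1, 1:10, 2:41, 3:56, 4:29, 5:54, 6:9, 7:31.
Giant-step multiplier: 10^(-8) ≡ 10^(58-8) = 10^50 ≡ 4 (mod 59).
Giant steps γ_i = 39·4^i mod 59: γ_0=39, γ_1=38, γ_2=34, γ_3=18, γ_4=13, γ_5=52, γ_6=31 (in table at j=7).
x = i·n + j = 6·8 + 7 = 55.
Check: 10^55 ≡ 39 (mod 59).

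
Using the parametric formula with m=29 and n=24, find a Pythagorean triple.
(265, 1392, 1417)

Euclid's formula: a = m² - n², b = 2mn, c = m² + n²
m = 29, n = 24
a = 29² - 24² = 841 - 576 = 265
b = 2 × 29 × 24 = 1392
c = 29² + 24² = 841 + 576 = 1417
Verification: 265² + 1392² = 70225 + 1937664 = 2007889 = 1417² ✓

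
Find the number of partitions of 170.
274768617130

p(n) counts ways to write n as a sum of positive integers (order ignored).
Euler's pentagonal recurrence: p(k) = p(k-1) + p(k-2) - p(k-5) - p(k-7) + p(k-12) + p(k-15) - ... (offsets j(3j∓1)/2, signs ++--, p(0)=1, p(<0)=0).
DP table for k = 0..169: p(0)=1, p(1)=1, p(2)=2, p(3)=3, p(4)=5, p(5)=7, p(6)=11, p(7)=15, p(8)=22, p(9)=30, p(10)=42, p(11)=56, p(12)=77, p(13)=101, p(14)=135, p(15)=176, p(16)=231, p(17)=297, p(18)=385, p(19)=490, p(20)=627, p(21)=792, p(22)=1002, p(23)=1255, p(24)=1575, p(25)=1958, p(26)=2436, p(27)=3010, p(28)=3718, p(29)=4565, p(30)=5604, p(31)=6842, p(32)=8349, p(33)=10143, p(34)=12310, p(35)=14883, p(36)=17977, p(37)=21637, p(38)=26015, p(39)=31185, p(40)=37338, p(41)=44583, p(42)=53174, p(43)=63261, p(44)=75175, p(45)=89134, p(46)=105558, p(47)=124754, p(48)=147273, p(49)=173525, p(50)=204226, p(51)=239943, p(52)=281589, p(53)=329931, p(54)=386155, p(55)=451276, p(56)=526823, p(57)=614154, p(58)=715220, p(59)=831820, p(60)=966467, p(61)=1121505, p(62)=1300156, p(63)=1505499, p(64)=1741630, p(65)=2012558, p(66)=2323520, p(67)=2679689, p(68)=3087735, p(69)=3554345, p(70)=4087968, p(71)=4697205, p(72)=5392783, p(73)=6185689, p(74)=7089500, p(75)=8118264, p(76)=9289091, p(77)=10619863, p(78)=12132164, p(79)=13848650, p(80)=15796476, p(81)=18004327, p(82)=20506255, p(83)=23338469, p(84)=26543660, p(85)=30167357, p(86)=34262962, p(87)=38887673, p(88)=44108109, p(89)=49995925, p(90)=56634173, p(91)=64112359, p(92)=72533807, p(93)=82010177, p(94)=92669720, p(95)=104651419, p(96)=118114304, p(97)=133230930, p(98)=150198136, p(99)=169229875, p(100)=190569292, p(101)=214481126, p(102)=241265379, p(103)=271248950, p(104)=304801365, p(105)=342325709, p(106)=384276336, p(107)=431149389, p(108)=483502844, p(109)=541946240, p(110)=607163746, p(111)=679903203, p(112)=761002156, p(113)=851376628, p(114)=952050665, p(115)=1064144451, p(116)=1188908248, p(117)=1327710076, p(118)=1482074143, p(119)=1653668665, p(120)=1844349560, p(121)=2056148051, p(122)=2291320912, p(123)=2552338241, p(124)=2841940500, p(125)=3163127352, p(126)=3519222692, p(127)=3913864295, p(128)=4351078600, p(129)=4835271870, p(130)=5371315400, p(131)=5964539504, p(132)=6620830889, p(133)=7346629512, p(134)=8149040695, p(135)=9035836076, p(136)=10015581680, p(137)=11097645016, p(138)=12292341831, p(139)=13610949895, p(140)=15065878135, p(141)=16670689208, p(142)=18440293320, p(143)=20390982757, p(144)=22540654445, p(145)=24908858009, p(146)=27517052599, p(147)=30388671978, p(148)=33549419497, p(149)=37027355200, p(150)=40853235313, p(151)=45060624582, p(152)=49686288421, p(153)=54770336324, p(154)=60356673280, p(155)=66493182097, p(156)=73232243759, p(157)=80630964769, p(158)=88751778802, p(159)=97662728555, p(160)=107438159466, p(161)=118159068427, p(162)=129913904637, p(163)=142798995930, p(164)=156919475295, p(165)=172389800255, p(166)=189334822579, p(167)=207890420102, p(168)=228204732751, p(169)=250438925115.
Final step: p(170) = p(169) + p(168) - p(165) - p(163) + p(158) + p(155) - p(148) - p(144) + p(135) + p(130) - p(119) - p(113) + p(100) + p(93) - p(78) - p(70) + p(53) + p(44) - p(25) - p(15)
= 250438925115 + 228204732751 - 172389800255 - 142798995930 + 88751778802 + 66493182097 - 33549419497 - 22540654445 + 9035836076 + 5371315400 - 1653668665 - 851376628 + 190569292 + 82010177 - 12132164 - 4087968 + 329931 + 75175 - 1958 - 176
= 274768617130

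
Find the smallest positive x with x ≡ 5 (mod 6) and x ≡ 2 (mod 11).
35

Using Chinese Remainder Theorem:
M = 6 × 11 = 66
M1 = 11, M2 = 6
y1 = 11^(-1) mod 6 = 5
y2 = 6^(-1) mod 11 = 2
x = (5×11×5 + 2×6×2) mod 66 = 35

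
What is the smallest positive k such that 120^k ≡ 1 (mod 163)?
162

163 is prime, so ord(120) divides φ(163) = 162.
Divisors of 162: 1, 2, 3, 6, 9, 18, 27, 54, 81, 162.
Repeated squaring: 120^1 ≡ 120, 120^2 ≡ 56, 120^4 ≡ 39, 120^8 ≡ 54, 120^16 ≡ 145, 120^32 ≡ 161, 120^64 ≡ 4, 120^128 ≡ 16 (mod 163).
Test 120^d mod 163 for each divisor d in increasing order:
120^1 ≡ 120
120^2 ≡ 56
120^3 = 120^2·120^1 ≡ 37
120^6 = 120^4·120^2 ≡ 65
120^9 = 120^8·120^1 ≡ 123
120^18 = 120^16·120^2 ≡ 133
120^27 = 120^16·120^8·120^2·120^1 ≡ 59
120^54 = 120^32·120^16·120^4·120^2 ≡ 58
120^81 = 120^64·120^16·120^1 ≡ 162
120^162 = 120^128·120^32·120^2 ≡ 1  ← first divisor giving 1
The order is 162.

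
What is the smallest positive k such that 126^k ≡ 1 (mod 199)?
99

199 is prime, so ord(126) divides φ(199) = 198.
Divisors of 198: 1, 2, 3, 6, 9, 11, 18, 22, 33, 66, 99, 198.
Repeated squaring: 126^1 ≡ 126, 126^2 ≡ 155, 126^4 ≡ 145, 126^8 ≡ 130, 126^16 ≡ 184, 126^32 ≡ 26, 126^64 ≡ 79, 126^128 ≡ 72 (mod 199).
Test 126^d mod 199 for each divisor d in increasing order:
126^1 ≡ 126
126^2 ≡ 155
126^3 = 126^2·126^1 ≡ 28
126^6 = 126^4·126^2 ≡ 187
126^9 = 126^8·126^1 ≡ 62
126^11 = 126^8·126^2·126^1 ≡ 58
126^18 = 126^16·126^2 ≡ 63
126^22 = 126^16·126^4·126^2 ≡ 180
126^33 = 126^32·126^1 ≡ 92
126^66 = 126^64·126^2 ≡ 106
126^99 = 126^64·126^32·126^2·126^1 ≡ 1  ← first divisor giving 1
The order is 99.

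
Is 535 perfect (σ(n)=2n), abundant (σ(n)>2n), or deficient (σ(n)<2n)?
deficient

Proper divisors of 535: sum = 1 + 5 + 107 = 113
Since 113 < 535, 535 is deficient.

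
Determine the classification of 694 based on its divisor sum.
deficient

Proper divisors of 694: sum = 1 + 2 + 347 = 350
Since 350 < 694, 694 is deficient.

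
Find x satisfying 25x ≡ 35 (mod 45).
x ≡ 5 (mod 9)

gcd(25, 45) = 5, which divides 35, so solutions exist.
Divide through by 5: 5x ≡ 7 (mod 9).
Find 5^(-1) mod 9 by the extended Euclidean algorithm:
9 = 1 × 5 + 4  ⟹  4 = (1)·9 + (-1)·5
5 = 1 × 4 + 1  ⟹  1 = (-1)·9 + (2)·5
So (2)·5 ≡ 1 (mod 9), i.e. 5^(-1) ≡ 2 (mod 9).
x ≡ 2 × 7 = 14 ≡ 5 (mod 9).
Check: 25 × 5 = 125 ≡ 35 (mod 45).
x ≡ 5 (mod 9), giving 5 solutions mod 45.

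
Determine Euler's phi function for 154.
60

154 = 2 × 7 × 11
φ(n) = n × ∏(1 - 1/p) for each prime p dividing n
φ(154) = 154 × (1 - 1/2) × (1 - 1/7) × (1 - 1/11) = 60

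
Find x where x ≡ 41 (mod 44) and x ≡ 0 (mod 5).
85

Using Chinese Remainder Theorem:
M = 44 × 5 = 220
M1 = 5, M2 = 44
y1 = 5^(-1) mod 44 = 9
y2 = 44^(-1) mod 5 = 4
x = (41×5×9 + 0×44×4) mod 220 = 85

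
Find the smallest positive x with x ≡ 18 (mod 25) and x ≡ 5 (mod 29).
643

Using Chinese Remainder Theorem:
M = 25 × 29 = 725
M1 = 29, M2 = 25
y1 = 29^(-1) mod 25 = 19
y2 = 25^(-1) mod 29 = 7
x = (18×29×19 + 5×25×7) mod 725 = 643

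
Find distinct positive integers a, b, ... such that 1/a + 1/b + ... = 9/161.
1/18 + 1/2898

Greedy algorithm:
9/161: ceiling(161/9) = 18, use 1/18
1/2898: ceiling(2898/1) = 2898, use 1/2898
Result: 9/161 = 1/18 + 1/2898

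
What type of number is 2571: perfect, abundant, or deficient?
deficient

Proper divisors of 2571: sum = 1 + 3 + 857 = 861
Since 861 < 2571, 2571 is deficient.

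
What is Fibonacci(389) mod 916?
529

Matrix identity: Q^n = [[F_(n+1), F_n], [F_n, F_(n-1)]] with Q = [[1,1],[1,0]].
n = 389 = 110000101₂. Square-and-multiply, entries mod 916:
Q^1 = [[1,1],[1,0]]
Q^3 = (Q^1)²·Q = [[3,2],[2,1]]
Q^6 = (Q^3)² = [[13,8],[8,5]]
Q^12 = (Q^6)² = [[233,144],[144,89]]
Q^24 = (Q^12)² = [[829,568],[568,261]]
Q^48 = (Q^24)² = [[433,820],[820,529]]
Q^97 = (Q^48)²·Q = [[845,681],[681,164]]
Q^194 = (Q^97)² = [[726,129],[129,597]]
Q^389 = (Q^194)²·Q = [[820,529],[529,291]]
F_389 mod 916 = Q^389[0][1] = 529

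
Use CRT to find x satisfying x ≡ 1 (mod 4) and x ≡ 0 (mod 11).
33

Using Chinese Remainder Theorem:
M = 4 × 11 = 44
M1 = 11, M2 = 4
y1 = 11^(-1) mod 4 = 3
y2 = 4^(-1) mod 11 = 3
x = (1×11×3 + 0×4×3) mod 44 = 33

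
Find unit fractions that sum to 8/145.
1/19 + 1/394 + 1/361824 + 1/196374548640

Greedy algorithm:
8/145: ceiling(145/8) = 19, use 1/19
7/2755: ceiling(2755/7) = 394, use 1/394
3/1085470: ceiling(1085470/3) = 361824, use 1/361824
1/196374548640: ceiling(196374548640/1) = 196374548640, use 1/196374548640
Result: 8/145 = 1/19 + 1/394 + 1/361824 + 1/196374548640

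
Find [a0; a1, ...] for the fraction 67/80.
[0; 1, 5, 6, 2]

Euclidean algorithm steps:
67 = 0 × 80 + 67
80 = 1 × 67 + 13
67 = 5 × 13 + 2
13 = 6 × 2 + 1
2 = 2 × 1 + 0
Continued fraction: [0; 1, 5, 6, 2]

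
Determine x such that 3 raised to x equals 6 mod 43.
28

Baby-step giant-step with step n = ⌈√43⌉ = 7.
Baby steps 3^j mod 43 (j:value) for j=0..6: 0:1, 1:3, 2:9, 3:27, 4:38, 5:28, 6:41.
Giant-step multiplier: 3^(-7) ≡ 3^(42-7) = 3^35 ≡ 7 (mod 43).
Giant steps γ_i = 6·7^i mod 43: γ_0=6, γ_1=42, γ_2=36, γ_3=37, γ_4=1 (in table at j=0).
x = i·n + j = 4·7 + 0 = 28.
Check: 3^28 ≡ 6 (mod 43).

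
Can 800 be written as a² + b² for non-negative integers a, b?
4² + 28² (a=4, b=28)

Factorization: 800 = 2^5 × 5^2
By Fermat: n is sum of two squares iff every prime p ≡ 3 (mod 4) appears to even power.
All primes ≡ 3 (mod 4) appear to even power.
Search a = 0, 1, 2, … for 800 - a² a perfect square: first hit at a = 4: 800 - 16 = 784 = 28².
800 = 4² + 28² = 16 + 784 ✓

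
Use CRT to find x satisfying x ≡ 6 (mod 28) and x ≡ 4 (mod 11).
202

Using Chinese Remainder Theorem:
M = 28 × 11 = 308
M1 = 11, M2 = 28
y1 = 11^(-1) mod 28 = 23
y2 = 28^(-1) mod 11 = 2
x = (6×11×23 + 4×28×2) mod 308 = 202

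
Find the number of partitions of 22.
1002

p(n) counts ways to write n as a sum of positive integers (order ignored).
Euler's pentagonal recurrence: p(k) = p(k-1) + p(k-2) - p(k-5) - p(k-7) + p(k-12) + p(k-15) - ... (offsets j(3j∓1)/2, signs ++--, p(0)=1, p(<0)=0).
DP table for k = 0..21: p(0)=1, p(1)=1, p(2)=2, p(3)=3, p(4)=5, p(5)=7, p(6)=11, p(7)=15, p(8)=22, p(9)=30, p(10)=42, p(11)=56, p(12)=77, p(13)=101, p(14)=135, p(15)=176, p(16)=231, p(17)=297, p(18)=385, p(19)=490, p(20)=627, p(21)=792.
Final step: p(22) = p(21) + p(20) - p(17) - p(15) + p(10) + p(7) - p(0)
= 792 + 627 - 297 - 176 + 42 + 15 - 1
= 1002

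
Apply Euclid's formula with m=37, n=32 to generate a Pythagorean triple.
(345, 2368, 2393)

Euclid's formula: a = m² - n², b = 2mn, c = m² + n²
m = 37, n = 32
a = 37² - 32² = 1369 - 1024 = 345
b = 2 × 37 × 32 = 2368
c = 37² + 32² = 1369 + 1024 = 2393
Verification: 345² + 2368² = 119025 + 5607424 = 5726449 = 2393² ✓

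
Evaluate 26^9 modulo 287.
181

Repeated squaring. Binary of 9 = 1001.
26^1 ≡ 26 (mod 287); 26^2 ≡ 102 (mod 287); 26^4 ≡ 72 (mod 287); 26^8 ≡ 18 (mod 287)
26^9 = 26^1 × 26^8 ≡ 181 (mod 287)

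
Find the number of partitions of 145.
24908858009

p(n) counts ways to write n as a sum of positive integers (order ignored).
Euler's pentagonal recurrence: p(k) = p(k-1) + p(k-2) - p(k-5) - p(k-7) + p(k-12) + p(k-15) - ... (offsets j(3j∓1)/2, signs ++--, p(0)=1, p(<0)=0).
DP table for k = 0..144: p(0)=1, p(1)=1, p(2)=2, p(3)=3, p(4)=5, p(5)=7, p(6)=11, p(7)=15, p(8)=22, p(9)=30, p(10)=42, p(11)=56, p(12)=77, p(13)=101, p(14)=135, p(15)=176, p(16)=231, p(17)=297, p(18)=385, p(19)=490, p(20)=627, p(21)=792, p(22)=1002, p(23)=1255, p(24)=1575, p(25)=1958, p(26)=2436, p(27)=3010, p(28)=3718, p(29)=4565, p(30)=5604, p(31)=6842, p(32)=8349, p(33)=10143, p(34)=12310, p(35)=14883, p(36)=17977, p(37)=21637, p(38)=26015, p(39)=31185, p(40)=37338, p(41)=44583, p(42)=53174, p(43)=63261, p(44)=75175, p(45)=89134, p(46)=105558, p(47)=124754, p(48)=147273, p(49)=173525, p(50)=204226, p(51)=239943, p(52)=281589, p(53)=329931, p(54)=386155, p(55)=451276, p(56)=526823, p(57)=614154, p(58)=715220, p(59)=831820, p(60)=966467, p(61)=1121505, p(62)=1300156, p(63)=1505499, p(64)=1741630, p(65)=2012558, p(66)=2323520, p(67)=2679689, p(68)=3087735, p(69)=3554345, p(70)=4087968, p(71)=4697205, p(72)=5392783, p(73)=6185689, p(74)=7089500, p(75)=8118264, p(76)=9289091, p(77)=10619863, p(78)=12132164, p(79)=13848650, p(80)=15796476, p(81)=18004327, p(82)=20506255, p(83)=23338469, p(84)=26543660, p(85)=30167357, p(86)=34262962, p(87)=38887673, p(88)=44108109, p(89)=49995925, p(90)=56634173, p(91)=64112359, p(92)=72533807, p(93)=82010177, p(94)=92669720, p(95)=104651419, p(96)=118114304, p(97)=133230930, p(98)=150198136, p(99)=169229875, p(100)=190569292, p(101)=214481126, p(102)=241265379, p(103)=271248950, p(104)=304801365, p(105)=342325709, p(106)=384276336, p(107)=431149389, p(108)=483502844, p(109)=541946240, p(110)=607163746, p(111)=679903203, p(112)=761002156, p(113)=851376628, p(114)=952050665, p(115)=1064144451, p(116)=1188908248, p(117)=1327710076, p(118)=1482074143, p(119)=1653668665, p(120)=1844349560, p(121)=2056148051, p(122)=2291320912, p(123)=2552338241, p(124)=2841940500, p(125)=3163127352, p(126)=3519222692, p(127)=3913864295, p(128)=4351078600, p(129)=4835271870, p(130)=5371315400, p(131)=5964539504, p(132)=6620830889, p(133)=7346629512, p(134)=8149040695, p(135)=9035836076, p(136)=10015581680, p(137)=11097645016, p(138)=12292341831, p(139)=13610949895, p(140)=15065878135, p(141)=16670689208, p(142)=18440293320, p(143)=20390982757, p(144)=22540654445.
Final step: p(145) = p(144) + p(143) - p(140) - p(138) + p(133) + p(130) - p(123) - p(119) + p(110) + p(105) - p(94) - p(88) + p(75) + p(68) - p(53) - p(45) + p(28) + p(19) - p(0)
= 22540654445 + 20390982757 - 15065878135 - 12292341831 + 7346629512 + 5371315400 - 2552338241 - 1653668665 + 607163746 + 342325709 - 92669720 - 44108109 + 8118264 + 3087735 - 329931 - 89134 + 3718 + 490 - 1
= 24908858009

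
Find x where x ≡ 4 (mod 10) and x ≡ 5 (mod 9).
14

Using Chinese Remainder Theorem:
M = 10 × 9 = 90
M1 = 9, M2 = 10
y1 = 9^(-1) mod 10 = 9
y2 = 10^(-1) mod 9 = 1
x = (4×9×9 + 5×10×1) mod 90 = 14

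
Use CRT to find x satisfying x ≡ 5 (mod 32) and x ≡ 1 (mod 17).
69

Using Chinese Remainder Theorem:
M = 32 × 17 = 544
M1 = 17, M2 = 32
y1 = 17^(-1) mod 32 = 17
y2 = 32^(-1) mod 17 = 8
x = (5×17×17 + 1×32×8) mod 544 = 69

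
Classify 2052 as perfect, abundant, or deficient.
abundant

Proper divisors of 2052: sum = 1 + 2 + 3 + 4 + 6 + 9 + 12 + 18 + ... + 342 + 513 + 684 + 1026 (23 divisors) = 3548
Since 3548 > 2052, 2052 is abundant.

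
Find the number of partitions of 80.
15796476

p(n) counts ways to write n as a sum of positive integers (order ignored).
Euler's pentagonal recurrence: p(k) = p(k-1) + p(k-2) - p(k-5) - p(k-7) + p(k-12) + p(k-15) - ... (offsets j(3j∓1)/2, signs ++--, p(0)=1, p(<0)=0).
DP table for k = 0..79: p(0)=1, p(1)=1, p(2)=2, p(3)=3, p(4)=5, p(5)=7, p(6)=11, p(7)=15, p(8)=22, p(9)=30, p(10)=42, p(11)=56, p(12)=77, p(13)=101, p(14)=135, p(15)=176, p(16)=231, p(17)=297, p(18)=385, p(19)=490, p(20)=627, p(21)=792, p(22)=1002, p(23)=1255, p(24)=1575, p(25)=1958, p(26)=2436, p(27)=3010, p(28)=3718, p(29)=4565, p(30)=5604, p(31)=6842, p(32)=8349, p(33)=10143, p(34)=12310, p(35)=14883, p(36)=17977, p(37)=21637, p(38)=26015, p(39)=31185, p(40)=37338, p(41)=44583, p(42)=53174, p(43)=63261, p(44)=75175, p(45)=89134, p(46)=105558, p(47)=124754, p(48)=147273, p(49)=173525, p(50)=204226, p(51)=239943, p(52)=281589, p(53)=329931, p(54)=386155, p(55)=451276, p(56)=526823, p(57)=614154, p(58)=715220, p(59)=831820, p(60)=966467, p(61)=1121505, p(62)=1300156, p(63)=1505499, p(64)=1741630, p(65)=2012558, p(66)=2323520, p(67)=2679689, p(68)=3087735, p(69)=3554345, p(70)=4087968, p(71)=4697205, p(72)=5392783, p(73)=6185689, p(74)=7089500, p(75)=8118264, p(76)=9289091, p(77)=10619863, p(78)=12132164, p(79)=13848650.
Final step: p(80) = p(79) + p(78) - p(75) - p(73) + p(68) + p(65) - p(58) - p(54) + p(45) + p(40) - p(29) - p(23) + p(10) + p(3)
= 13848650 + 12132164 - 8118264 - 6185689 + 3087735 + 2012558 - 715220 - 386155 + 89134 + 37338 - 4565 - 1255 + 42 + 3
= 15796476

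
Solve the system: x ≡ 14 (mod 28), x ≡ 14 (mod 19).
14

Using Chinese Remainder Theorem:
M = 28 × 19 = 532
M1 = 19, M2 = 28
y1 = 19^(-1) mod 28 = 3
y2 = 28^(-1) mod 19 = 17
x = (14×19×3 + 14×28×17) mod 532 = 14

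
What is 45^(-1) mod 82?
31

gcd(45, 82) = 1, so the inverse exists.
Extended Euclidean algorithm on (82, 45):
82 = 1 × 45 + 37  ⟹  37 = (1)·82 + (-1)·45
45 = 1 × 37 + 8  ⟹  8 = (-1)·82 + (2)·45
37 = 4 × 8 + 5  ⟹  5 = (5)·82 + (-9)·45
8 = 1 × 5 + 3  ⟹  3 = (-6)·82 + (11)·45
5 = 1 × 3 + 2  ⟹  2 = (11)·82 + (-20)·45
3 = 1 × 2 + 1  ⟹  1 = (-17)·82 + (31)·45
So (31)·45 ≡ 1 (mod 82), i.e. 45^(-1) ≡ 31 (mod 82).
Check: 45 × 31 = 1395 ≡ 1 (mod 82)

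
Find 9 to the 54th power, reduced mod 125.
61

Repeated squaring. Binary of 54 = 110110.
9^1 ≡ 9 (mod 125); 9^2 ≡ 81 (mod 125); 9^4 ≡ 61 (mod 125); 9^8 ≡ 96 (mod 125); 9^16 ≡ 91 (mod 125); 9^32 ≡ 31 (mod 125)
9^54 = 9^2 × 9^4 × 9^16 × 9^32 ≡ 61 (mod 125)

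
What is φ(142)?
70

142 = 2 × 71
φ(n) = n × ∏(1 - 1/p) for each prime p dividing n
φ(142) = 142 × (1 - 1/2) × (1 - 1/71) = 70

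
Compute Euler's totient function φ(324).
108

324 = 2^2 × 3^4
φ(n) = n × ∏(1 - 1/p) for each prime p dividing n
φ(324) = 324 × (1 - 1/2) × (1 - 1/3) = 108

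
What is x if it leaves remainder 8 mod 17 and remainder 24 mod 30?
144

Using Chinese Remainder Theorem:
M = 17 × 30 = 510
M1 = 30, M2 = 17
y1 = 30^(-1) mod 17 = 4
y2 = 17^(-1) mod 30 = 23
x = (8×30×4 + 24×17×23) mod 510 = 144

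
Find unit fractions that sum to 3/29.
1/10 + 1/290

Greedy algorithm:
3/29: ceiling(29/3) = 10, use 1/10
1/290: ceiling(290/1) = 290, use 1/290
Result: 3/29 = 1/10 + 1/290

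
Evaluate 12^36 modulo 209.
1

Repeated squaring. Binary of 36 = 100100.
12^1 ≡ 12 (mod 209); 12^2 ≡ 144 (mod 209); 12^4 ≡ 45 (mod 209); 12^8 ≡ 144 (mod 209); 12^16 ≡ 45 (mod 209); 12^32 ≡ 144 (mod 209)
12^36 = 12^4 × 12^32 ≡ 1 (mod 209)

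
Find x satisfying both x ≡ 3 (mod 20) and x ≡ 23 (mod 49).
23

Using Chinese Remainder Theorem:
M = 20 × 49 = 980
M1 = 49, M2 = 20
y1 = 49^(-1) mod 20 = 9
y2 = 20^(-1) mod 49 = 27
x = (3×49×9 + 23×20×27) mod 980 = 23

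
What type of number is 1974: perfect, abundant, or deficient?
abundant

Proper divisors of 1974: sum = 1 + 2 + 3 + 6 + 7 + 14 + 21 + 42 + 47 + 94 + 141 + 282 + 329 + 658 + 987 = 2634
Since 2634 > 1974, 1974 is abundant.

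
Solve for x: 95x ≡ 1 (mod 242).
107

gcd(95, 242) = 1, so the inverse exists.
Extended Euclidean algorithm on (242, 95):
242 = 2 × 95 + 52  ⟹  52 = (1)·242 + (-2)·95
95 = 1 × 52 + 43  ⟹  43 = (-1)·242 + (3)·95
52 = 1 × 43 + 9  ⟹  9 = (2)·242 + (-5)·95
43 = 4 × 9 + 7  ⟹  7 = (-9)·242 + (23)·95
9 = 1 × 7 + 2  ⟹  2 = (11)·242 + (-28)·95
7 = 3 × 2 + 1  ⟹  1 = (-42)·242 + (107)·95
So (107)·95 ≡ 1 (mod 242), i.e. 95^(-1) ≡ 107 (mod 242).
Check: 95 × 107 = 10165 ≡ 1 (mod 242)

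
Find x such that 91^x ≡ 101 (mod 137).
46

Baby-step giant-step with step n = ⌈√137⌉ = 12.
Baby steps 91^j mod 137 (j:value) for j=0..11: 0:1, 1:91, 2:61, 3:71, 4:22, 5:84, 6:109, 7:55, 8:73, 9:67, 10:69, 11:114.
Giant-step multiplier: 91^(-12) ≡ 91^(136-12) = 91^124 ≡ 18 (mod 137).
Giant steps γ_i = 101·18^i mod 137: γ_0=101, γ_1=37, γ_2=118, γ_3=69 (in table at j=10).
x = i·n + j = 3·12 + 10 = 46.
Check: 91^46 ≡ 101 (mod 137).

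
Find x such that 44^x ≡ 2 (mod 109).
105

Baby-step giant-step with step n = ⌈√109⌉ = 11.
Baby steps 44^j mod 109 (j:value) for j=0..10: 0:1, 1:44, 2:83, 3:55, 4:22, 5:96, 6:82, 7:11, 8:48, 9:41, 10:60.
Giant-step multiplier: 44^(-11) ≡ 44^(108-11) = 44^97 ≡ 50 (mod 109).
Giant steps γ_i = 2·50^i mod 109: γ_0=2, γ_1=100, γ_2=95, γ_3=63, γ_4=98, γ_5=104, γ_6=77, γ_7=35, γ_8=6, γ_9=82 (in table at j=6).
x = i·n + j = 9·11 + 6 = 105.
Check: 44^105 ≡ 2 (mod 109).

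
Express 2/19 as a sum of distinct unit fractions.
1/10 + 1/190

Greedy algorithm:
2/19: ceiling(19/2) = 10, use 1/10
1/190: ceiling(190/1) = 190, use 1/190
Result: 2/19 = 1/10 + 1/190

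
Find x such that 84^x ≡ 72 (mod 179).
111

Baby-step giant-step with step n = ⌈√179⌉ = 14.
Baby steps 84^j mod 179 (j:value) for j=0..13: 0:1, 1:84, 2:75, 3:35, 4:76, 5:119, 6:151, 7:154, 8:48, 9:94, 10:20, 11:69, 12:68, 13:163.
Giant-step multiplier: 84^(-14) ≡ 84^(178-14) = 84^164 ≡ 59 (mod 179).
Giant steps γ_i = 72·59^i mod 179: γ_0=72, γ_1=131, γ_2=32, γ_3=98, γ_4=54, γ_5=143, γ_6=24, γ_7=163 (in table at j=13).
x = i·n + j = 7·14 + 13 = 111.
Check: 84^111 ≡ 72 (mod 179).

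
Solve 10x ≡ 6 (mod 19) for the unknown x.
x ≡ 12 (mod 19)

gcd(10, 19) = 1, which divides 6, so solutions exist.
Find 10^(-1) mod 19 by the extended Euclidean algorithm:
19 = 1 × 10 + 9  ⟹  9 = (1)·19 + (-1)·10
10 = 1 × 9 + 1  ⟹  1 = (-1)·19 + (2)·10
So (2)·10 ≡ 1 (mod 19), i.e. 10^(-1) ≡ 2 (mod 19).
x ≡ 2 × 6 = 12 ≡ 12 (mod 19).
Check: 10 × 12 = 120 ≡ 6 (mod 19).
Unique solution: x ≡ 12 (mod 19)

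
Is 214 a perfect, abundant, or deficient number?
deficient

Proper divisors of 214: sum = 1 + 2 + 107 = 110
Since 110 < 214, 214 is deficient.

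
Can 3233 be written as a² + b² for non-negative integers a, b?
23² + 52² (a=23, b=52)

Factorization: 3233 = 53 × 61
By Fermat: n is sum of two squares iff every prime p ≡ 3 (mod 4) appears to even power.
All primes ≡ 3 (mod 4) appear to even power.
Search a = 0, 1, 2, … for 3233 - a² a perfect square: first hit at a = 23: 3233 - 529 = 2704 = 52².
3233 = 23² + 52² = 529 + 2704 ✓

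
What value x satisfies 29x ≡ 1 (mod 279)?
77

gcd(29, 279) = 1, so the inverse exists.
Extended Euclidean algorithm on (279, 29):
279 = 9 × 29 + 18  ⟹  18 = (1)·279 + (-9)·29
29 = 1 × 18 + 11  ⟹  11 = (-1)·279 + (10)·29
18 = 1 × 11 + 7  ⟹  7 = (2)·279 + (-19)·29
11 = 1 × 7 + 4  ⟹  4 = (-3)·279 + (29)·29
7 = 1 × 4 + 3  ⟹  3 = (5)·279 + (-48)·29
4 = 1 × 3 + 1  ⟹  1 = (-8)·279 + (77)·29
So (77)·29 ≡ 1 (mod 279), i.e. 29^(-1) ≡ 77 (mod 279).
Check: 29 × 77 = 2233 ≡ 1 (mod 279)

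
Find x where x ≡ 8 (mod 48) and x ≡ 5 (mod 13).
200

Using Chinese Remainder Theorem:
M = 48 × 13 = 624
M1 = 13, M2 = 48
y1 = 13^(-1) mod 48 = 37
y2 = 48^(-1) mod 13 = 3
x = (8×13×37 + 5×48×3) mod 624 = 200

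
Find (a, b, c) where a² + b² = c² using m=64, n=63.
(127, 8064, 8065)

Euclid's formula: a = m² - n², b = 2mn, c = m² + n²
m = 64, n = 63
a = 64² - 63² = 4096 - 3969 = 127
b = 2 × 64 × 63 = 8064
c = 64² + 63² = 4096 + 3969 = 8065
Verification: 127² + 8064² = 16129 + 65028096 = 65044225 = 8065² ✓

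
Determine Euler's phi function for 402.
132

402 = 2 × 3 × 67
φ(n) = n × ∏(1 - 1/p) for each prime p dividing n
φ(402) = 402 × (1 - 1/2) × (1 - 1/3) × (1 - 1/67) = 132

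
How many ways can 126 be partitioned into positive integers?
3519222692

p(n) counts ways to write n as a sum of positive integers (order ignored).
Euler's pentagonal recurrence: p(k) = p(k-1) + p(k-2) - p(k-5) - p(k-7) + p(k-12) + p(k-15) - ... (offsets j(3j∓1)/2, signs ++--, p(0)=1, p(<0)=0).
DP table for k = 0..125: p(0)=1, p(1)=1, p(2)=2, p(3)=3, p(4)=5, p(5)=7, p(6)=11, p(7)=15, p(8)=22, p(9)=30, p(10)=42, p(11)=56, p(12)=77, p(13)=101, p(14)=135, p(15)=176, p(16)=231, p(17)=297, p(18)=385, p(19)=490, p(20)=627, p(21)=792, p(22)=1002, p(23)=1255, p(24)=1575, p(25)=1958, p(26)=2436, p(27)=3010, p(28)=3718, p(29)=4565, p(30)=5604, p(31)=6842, p(32)=8349, p(33)=10143, p(34)=12310, p(35)=14883, p(36)=17977, p(37)=21637, p(38)=26015, p(39)=31185, p(40)=37338, p(41)=44583, p(42)=53174, p(43)=63261, p(44)=75175, p(45)=89134, p(46)=105558, p(47)=124754, p(48)=147273, p(49)=173525, p(50)=204226, p(51)=239943, p(52)=281589, p(53)=329931, p(54)=386155, p(55)=451276, p(56)=526823, p(57)=614154, p(58)=715220, p(59)=831820, p(60)=966467, p(61)=1121505, p(62)=1300156, p(63)=1505499, p(64)=1741630, p(65)=2012558, p(66)=2323520, p(67)=2679689, p(68)=3087735, p(69)=3554345, p(70)=4087968, p(71)=4697205, p(72)=5392783, p(73)=6185689, p(74)=7089500, p(75)=8118264, p(76)=9289091, p(77)=10619863, p(78)=12132164, p(79)=13848650, p(80)=15796476, p(81)=18004327, p(82)=20506255, p(83)=23338469, p(84)=26543660, p(85)=30167357, p(86)=34262962, p(87)=38887673, p(88)=44108109, p(89)=49995925, p(90)=56634173, p(91)=64112359, p(92)=72533807, p(93)=82010177, p(94)=92669720, p(95)=104651419, p(96)=118114304, p(97)=133230930, p(98)=150198136, p(99)=169229875, p(100)=190569292, p(101)=214481126, p(102)=241265379, p(103)=271248950, p(104)=304801365, p(105)=342325709, p(106)=384276336, p(107)=431149389, p(108)=483502844, p(109)=541946240, p(110)=607163746, p(111)=679903203, p(112)=761002156, p(113)=851376628, p(114)=952050665, p(115)=1064144451, p(116)=1188908248, p(117)=1327710076, p(118)=1482074143, p(119)=1653668665, p(120)=1844349560, p(121)=2056148051, p(122)=2291320912, p(123)=2552338241, p(124)=2841940500, p(125)=3163127352.
Final step: p(126) = p(125) + p(124) - p(121) - p(119) + p(114) + p(111) - p(104) - p(100) + p(91) + p(86) - p(75) - p(69) + p(56) + p(49) - p(34) - p(26) + p(9) + p(0)
= 3163127352 + 2841940500 - 2056148051 - 1653668665 + 952050665 + 679903203 - 304801365 - 190569292 + 64112359 + 34262962 - 8118264 - 3554345 + 526823 + 173525 - 12310 - 2436 + 30 + 1
= 3519222692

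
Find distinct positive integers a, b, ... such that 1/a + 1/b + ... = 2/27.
1/14 + 1/378

Greedy algorithm:
2/27: ceiling(27/2) = 14, use 1/14
1/378: ceiling(378/1) = 378, use 1/378
Result: 2/27 = 1/14 + 1/378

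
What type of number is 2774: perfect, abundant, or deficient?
deficient

Proper divisors of 2774: sum = 1 + 2 + 19 + 38 + 73 + 146 + 1387 = 1666
Since 1666 < 2774, 2774 is deficient.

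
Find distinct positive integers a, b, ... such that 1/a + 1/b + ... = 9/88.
1/10 + 1/440

Greedy algorithm:
9/88: ceiling(88/9) = 10, use 1/10
1/440: ceiling(440/1) = 440, use 1/440
Result: 9/88 = 1/10 + 1/440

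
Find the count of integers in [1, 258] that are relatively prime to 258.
84

258 = 2 × 3 × 43
φ(n) = n × ∏(1 - 1/p) for each prime p dividing n
φ(258) = 258 × (1 - 1/2) × (1 - 1/3) × (1 - 1/43) = 84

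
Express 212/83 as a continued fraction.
[2; 1, 1, 4, 9]

Euclidean algorithm steps:
212 = 2 × 83 + 46
83 = 1 × 46 + 37
46 = 1 × 37 + 9
37 = 4 × 9 + 1
9 = 9 × 1 + 0
Continued fraction: [2; 1, 1, 4, 9]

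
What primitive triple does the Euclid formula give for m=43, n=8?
(1785, 688, 1913)

Euclid's formula: a = m² - n², b = 2mn, c = m² + n²
m = 43, n = 8
a = 43² - 8² = 1849 - 64 = 1785
b = 2 × 43 × 8 = 688
c = 43² + 8² = 1849 + 64 = 1913
Verification: 1785² + 688² = 3186225 + 473344 = 3659569 = 1913² ✓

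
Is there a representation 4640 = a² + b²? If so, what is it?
4² + 68² (a=4, b=68)

Factorization: 4640 = 2^5 × 5 × 29
By Fermat: n is sum of two squares iff every prime p ≡ 3 (mod 4) appears to even power.
All primes ≡ 3 (mod 4) appear to even power.
Search a = 0, 1, 2, … for 4640 - a² a perfect square: first hit at a = 4: 4640 - 16 = 4624 = 68².
4640 = 4² + 68² = 16 + 4624 ✓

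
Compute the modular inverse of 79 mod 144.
31

gcd(79, 144) = 1, so the inverse exists.
Extended Euclidean algorithm on (144, 79):
144 = 1 × 79 + 65  ⟹  65 = (1)·144 + (-1)·79
79 = 1 × 65 + 14  ⟹  14 = (-1)·144 + (2)·79
65 = 4 × 14 + 9  ⟹  9 = (5)·144 + (-9)·79
14 = 1 × 9 + 5  ⟹  5 = (-6)·144 + (11)·79
9 = 1 × 5 + 4  ⟹  4 = (11)·144 + (-20)·79
5 = 1 × 4 + 1  ⟹  1 = (-17)·144 + (31)·79
So (31)·79 ≡ 1 (mod 144), i.e. 79^(-1) ≡ 31 (mod 144).
Check: 79 × 31 = 2449 ≡ 1 (mod 144)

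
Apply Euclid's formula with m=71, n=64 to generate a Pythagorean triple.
(945, 9088, 9137)

Euclid's formula: a = m² - n², b = 2mn, c = m² + n²
m = 71, n = 64
a = 71² - 64² = 5041 - 4096 = 945
b = 2 × 71 × 64 = 9088
c = 71² + 64² = 5041 + 4096 = 9137
Verification: 945² + 9088² = 893025 + 82591744 = 83484769 = 9137² ✓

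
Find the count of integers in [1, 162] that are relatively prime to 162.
54

162 = 2 × 3^4
φ(n) = n × ∏(1 - 1/p) for each prime p dividing n
φ(162) = 162 × (1 - 1/2) × (1 - 1/3) = 54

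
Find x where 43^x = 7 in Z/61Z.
43

Baby-step giant-step with step n = ⌈√61⌉ = 8.
Baby steps 43^j mod 61 (j:value) for j=0..7: 0:1, 1:43, 2:19, 3:24, 4:56, 5:29, 6:27, 7:2.
Giant-step multiplier: 43^(-8) ≡ 43^(60-8) = 43^52 ≡ 22 (mod 61).
Giant steps γ_i = 7·22^i mod 61: γ_0=7, γ_1=32, γ_2=33, γ_3=55, γ_4=51, γ_5=24 (in table at j=3).
x = i·n + j = 5·8 + 3 = 43.
Check: 43^43 ≡ 7 (mod 61).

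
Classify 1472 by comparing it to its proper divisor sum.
abundant

Proper divisors of 1472: sum = 1 + 2 + 4 + 8 + 16 + 23 + 32 + 46 + 64 + 92 + 184 + 368 + 736 = 1576
Since 1576 > 1472, 1472 is abundant.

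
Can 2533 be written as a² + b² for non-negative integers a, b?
18² + 47² (a=18, b=47)

Factorization: 2533 = 17 × 149
By Fermat: n is sum of two squares iff every prime p ≡ 3 (mod 4) appears to even power.
All primes ≡ 3 (mod 4) appear to even power.
Search a = 0, 1, 2, … for 2533 - a² a perfect square: first hit at a = 18: 2533 - 324 = 2209 = 47².
2533 = 18² + 47² = 324 + 2209 ✓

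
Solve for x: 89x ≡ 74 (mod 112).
x ≡ 26 (mod 112)

gcd(89, 112) = 1, which divides 74, so solutions exist.
Find 89^(-1) mod 112 by the extended Euclidean algorithm:
112 = 1 × 89 + 23  ⟹  23 = (1)·112 + (-1)·89
89 = 3 × 23 + 20  ⟹  20 = (-3)·112 + (4)·89
23 = 1 × 20 + 3  ⟹  3 = (4)·112 + (-5)·89
20 = 6 × 3 + 2  ⟹  2 = (-27)·112 + (34)·89
3 = 1 × 2 + 1  ⟹  1 = (31)·112 + (-39)·89
So (-39)·89 ≡ 1 (mod 112), i.e. 89^(-1) ≡ -39 ≡ 73 (mod 112).
x ≡ 73 × 74 = 5402 ≡ 26 (mod 112).
Check: 89 × 26 = 2314 ≡ 74 (mod 112).
Unique solution: x ≡ 26 (mod 112)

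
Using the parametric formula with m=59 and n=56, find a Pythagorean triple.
(345, 6608, 6617)

Euclid's formula: a = m² - n², b = 2mn, c = m² + n²
m = 59, n = 56
a = 59² - 56² = 3481 - 3136 = 345
b = 2 × 59 × 56 = 6608
c = 59² + 56² = 3481 + 3136 = 6617
Verification: 345² + 6608² = 119025 + 43665664 = 43784689 = 6617² ✓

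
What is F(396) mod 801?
0

Matrix identity: Q^n = [[F_(n+1), F_n], [F_n, F_(n-1)]] with Q = [[1,1],[1,0]].
n = 396 = 110001100₂. Square-and-multiply, entries mod 801:
Q^1 = [[1,1],[1,0]]
Q^3 = (Q^1)²·Q = [[3,2],[2,1]]
Q^6 = (Q^3)² = [[13,8],[8,5]]
Q^12 = (Q^6)² = [[233,144],[144,89]]
Q^24 = (Q^12)² = [[532,711],[711,622]]
Q^49 = (Q^24)²·Q = [[631,361],[361,270]]
Q^99 = (Q^49)²·Q = [[678,623],[623,55]]
Q^198 = (Q^99)² = [[355,89],[89,266]]
Q^396 = (Q^198)² = [[179,0],[0,179]]
F_396 mod 801 = Q^396[0][1] = 0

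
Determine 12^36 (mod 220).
56

Repeated squaring. Binary of 36 = 100100.
12^1 ≡ 12 (mod 220); 12^2 ≡ 144 (mod 220); 12^4 ≡ 56 (mod 220); 12^8 ≡ 56 (mod 220); 12^16 ≡ 56 (mod 220); 12^32 ≡ 56 (mod 220)
12^36 = 12^4 × 12^32 ≡ 56 (mod 220)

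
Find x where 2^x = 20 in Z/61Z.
24

Baby-step giant-step with step n = ⌈√61⌉ = 8.
Baby steps 2^j mod 61 (j:value) for j=0..7: 0:1, 1:2, 2:4, 3:8, 4:16, 5:32, 6:3, 7:6.
Giant-step multiplier: 2^(-8) ≡ 2^(60-8) = 2^52 ≡ 56 (mod 61).
Giant steps γ_i = 20·56^i mod 61: γ_0=20, γ_1=22, γ_2=12, γ_3=1 (in table at j=0).
x = i·n + j = 3·8 + 0 = 24.
Check: 2^24 ≡ 20 (mod 61).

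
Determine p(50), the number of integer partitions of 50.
204226

p(n) counts ways to write n as a sum of positive integers (order ignored).
Euler's pentagonal recurrence: p(k) = p(k-1) + p(k-2) - p(k-5) - p(k-7) + p(k-12) + p(k-15) - ... (offsets j(3j∓1)/2, signs ++--, p(0)=1, p(<0)=0).
DP table for k = 0..49: p(0)=1, p(1)=1, p(2)=2, p(3)=3, p(4)=5, p(5)=7, p(6)=11, p(7)=15, p(8)=22, p(9)=30, p(10)=42, p(11)=56, p(12)=77, p(13)=101, p(14)=135, p(15)=176, p(16)=231, p(17)=297, p(18)=385, p(19)=490, p(20)=627, p(21)=792, p(22)=1002, p(23)=1255, p(24)=1575, p(25)=1958, p(26)=2436, p(27)=3010, p(28)=3718, p(29)=4565, p(30)=5604, p(31)=6842, p(32)=8349, p(33)=10143, p(34)=12310, p(35)=14883, p(36)=17977, p(37)=21637, p(38)=26015, p(39)=31185, p(40)=37338, p(41)=44583, p(42)=53174, p(43)=63261, p(44)=75175, p(45)=89134, p(46)=105558, p(47)=124754, p(48)=147273, p(49)=173525.
Final step: p(50) = p(49) + p(48) - p(45) - p(43) + p(38) + p(35) - p(28) - p(24) + p(15) + p(10)
= 173525 + 147273 - 89134 - 63261 + 26015 + 14883 - 3718 - 1575 + 176 + 42
= 204226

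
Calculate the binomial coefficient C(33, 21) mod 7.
4

Using Lucas' theorem:
Write n=33 and k=21 in base 7:
n in base 7: [4, 5]
k in base 7: [3, 0]
C(33,21) mod 7 = ∏ C(n_i, k_i) mod 7
Digit binomials (mod 7): C(4,3) = 4; C(5,0) = 1
Product: 4 × 1 = 4 ≡ 4 (mod 7)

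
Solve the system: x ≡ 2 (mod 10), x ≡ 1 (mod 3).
22

Using Chinese Remainder Theorem:
M = 10 × 3 = 30
M1 = 3, M2 = 10
y1 = 3^(-1) mod 10 = 7
y2 = 10^(-1) mod 3 = 1
x = (2×3×7 + 1×10×1) mod 30 = 22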